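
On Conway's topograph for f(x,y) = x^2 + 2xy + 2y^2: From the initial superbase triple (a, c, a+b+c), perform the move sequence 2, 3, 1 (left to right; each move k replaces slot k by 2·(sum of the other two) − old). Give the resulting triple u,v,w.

start (1,2,5) = (f(1,0),f(0,1),f(1,1))
replace slot 2: 2·(1+5) − 2 = 10 → (1,10,5)
replace slot 3: 2·(1+10) − 5 = 17 → (1,10,17)
replace slot 1: 2·(10+17) − 1 = 53 → (53,10,17)

53,10,17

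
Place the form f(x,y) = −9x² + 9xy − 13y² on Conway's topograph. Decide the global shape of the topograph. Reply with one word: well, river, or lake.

D = b²−4ac = 9² − 4·(-9)·(-13) = -387
D < 0 ⇒ definite ⇒ every region one sign ⇒ single well

well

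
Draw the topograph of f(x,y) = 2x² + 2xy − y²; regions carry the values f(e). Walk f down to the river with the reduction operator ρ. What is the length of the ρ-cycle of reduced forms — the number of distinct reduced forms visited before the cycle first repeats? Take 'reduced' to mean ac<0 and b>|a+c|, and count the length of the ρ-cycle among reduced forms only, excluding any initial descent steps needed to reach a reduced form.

D = 12, ⌊√D⌋ = 3
river: ρ → (-1,2,2)
river: ρ → (2,2,-1)
ρ-cycle length = 2 (tail of 0 descent steps not counted)

2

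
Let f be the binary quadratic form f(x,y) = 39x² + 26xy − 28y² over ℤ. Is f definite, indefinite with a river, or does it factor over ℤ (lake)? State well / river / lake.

D = b²−4ac = 26² − 4·39·(-28) = 5044
D > 0 non-square ⇒ indefinite ⇒ periodic river

river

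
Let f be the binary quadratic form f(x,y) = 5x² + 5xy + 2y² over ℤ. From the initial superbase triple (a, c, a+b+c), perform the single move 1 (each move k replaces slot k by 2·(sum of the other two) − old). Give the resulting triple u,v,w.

start (5,2,12) = (f(1,0),f(0,1),f(1,1))
replace slot 1: 2·(2+12) − 5 = 23 → (23,2,12)

23,2,12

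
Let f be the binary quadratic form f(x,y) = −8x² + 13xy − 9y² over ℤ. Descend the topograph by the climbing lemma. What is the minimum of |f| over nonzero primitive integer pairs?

translate: b→3 (≡-13 mod 16), so (8,-13,9)→(8,3,4)
flip: (8,3,4)→(4,-3,8)
reduced (well bottom): (4,-3,8) with a≤c, −a<b≤a
well minimum |f| = |-4| = 4 (negative-definite)

4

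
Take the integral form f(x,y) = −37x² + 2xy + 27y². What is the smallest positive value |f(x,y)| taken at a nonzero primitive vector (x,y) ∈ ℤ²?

descent: ρ → (27,52,-12)  [lands on river]
river: ρ → (-12,44,43)
river: ρ → (43,42,-13)
river: ρ → (-13,62,3)
river: ρ → (3,58,-53)
river: ρ → (-53,48,8)
river: ρ → (8,48,-53)
river: ρ → (-53,58,3)
river: ρ → (3,62,-13)
river: ρ → (-13,42,43)
river: ρ → (43,44,-12)
river: ρ → (-12,52,27)
river: ρ → (27,56,-8)
river: ρ → (-8,56,27)
closes: descent 1, river 14
min |a| on river = 3

3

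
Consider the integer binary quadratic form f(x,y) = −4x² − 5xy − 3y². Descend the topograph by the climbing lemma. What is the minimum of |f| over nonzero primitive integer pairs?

translate: b→-3 (≡5 mod 8), so (4,5,3)→(4,-3,2)
flip: (4,-3,2)→(2,3,4)
translate: b→-1 (≡3 mod 4), so (2,3,4)→(2,-1,3)
reduced (well bottom): (2,-1,3) with a≤c, −a<b≤a
well minimum |f| = |-2| = 2 (negative-definite)

2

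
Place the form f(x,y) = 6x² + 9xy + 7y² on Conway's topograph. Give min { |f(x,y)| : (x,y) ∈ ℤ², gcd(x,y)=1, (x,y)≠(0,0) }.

translate: b→-3 (≡9 mod 12), so (6,9,7)→(6,-3,4)
flip: (6,-3,4)→(4,3,6)
reduced (well bottom): (4,3,6) with a≤c, −a<b≤a
well minimum = a = 4

4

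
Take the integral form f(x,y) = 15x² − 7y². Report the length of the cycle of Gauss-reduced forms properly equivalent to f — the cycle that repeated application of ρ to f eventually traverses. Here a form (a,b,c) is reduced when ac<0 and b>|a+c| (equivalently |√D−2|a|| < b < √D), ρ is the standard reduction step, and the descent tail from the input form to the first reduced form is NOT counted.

D = 420, ⌊√D⌋ = 20
descent: ρ → (-7,14,8)  [lands on river]
river: ρ → (8,18,-3)
river: ρ → (-3,18,8)
river: ρ → (8,14,-7)
ρ-cycle length = 4 (tail of 1 descent step not counted)

4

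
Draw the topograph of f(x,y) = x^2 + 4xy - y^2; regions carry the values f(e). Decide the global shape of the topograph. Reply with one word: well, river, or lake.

D = b²−4ac = 4² − 4·1·(-1) = 20
D > 0 non-square ⇒ indefinite ⇒ periodic river

river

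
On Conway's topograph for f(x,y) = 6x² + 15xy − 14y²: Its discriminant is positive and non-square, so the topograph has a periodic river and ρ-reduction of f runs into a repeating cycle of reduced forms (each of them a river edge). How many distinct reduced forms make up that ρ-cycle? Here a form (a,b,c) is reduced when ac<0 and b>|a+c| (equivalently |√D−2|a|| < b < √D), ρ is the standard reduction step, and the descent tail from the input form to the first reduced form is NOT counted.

D = 561, ⌊√D⌋ = 23
river: ρ → (-14,13,7)
river: ρ → (7,15,-12)
river: ρ → (-12,9,10)
river: ρ → (10,11,-11)
river: ρ → (-11,11,10)
river: ρ → (10,9,-12)
river: ρ → (-12,15,7)
river: ρ → (7,13,-14)
river: ρ → (-14,15,6)
river: ρ → (6,21,-5)
river: ρ → (-5,19,10)
river: ρ → (10,21,-3)
river: ρ → (-3,21,10)
river: ρ → (10,19,-5)
river: ρ → (-5,21,6)
river: ρ → (6,15,-14)
ρ-cycle length = 16 (tail of 0 descent steps not counted)

16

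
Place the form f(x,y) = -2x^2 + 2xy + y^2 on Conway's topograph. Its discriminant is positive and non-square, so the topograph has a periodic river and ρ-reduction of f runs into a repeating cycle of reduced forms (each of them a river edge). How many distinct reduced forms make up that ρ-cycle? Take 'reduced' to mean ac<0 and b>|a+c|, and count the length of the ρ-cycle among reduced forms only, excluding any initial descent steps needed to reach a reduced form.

D = 12, ⌊√D⌋ = 3
river: ρ → (1,2,-2)
river: ρ → (-2,2,1)
ρ-cycle length = 2 (tail of 0 descent steps not counted)

2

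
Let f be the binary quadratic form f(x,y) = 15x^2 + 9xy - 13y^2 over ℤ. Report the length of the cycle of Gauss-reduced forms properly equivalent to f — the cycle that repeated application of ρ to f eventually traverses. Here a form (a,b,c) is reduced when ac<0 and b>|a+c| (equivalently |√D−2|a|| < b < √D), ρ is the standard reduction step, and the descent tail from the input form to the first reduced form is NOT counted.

D = 861, ⌊√D⌋ = 29
river: ρ → (-13,17,11)
river: ρ → (11,27,-3)
river: ρ → (-3,27,11)
river: ρ → (11,17,-13)
river: ρ → (-13,9,15)
river: ρ → (15,21,-7)
river: ρ → (-7,21,15)
river: ρ → (15,9,-13)
ρ-cycle length = 8 (tail of 0 descent steps not counted)

8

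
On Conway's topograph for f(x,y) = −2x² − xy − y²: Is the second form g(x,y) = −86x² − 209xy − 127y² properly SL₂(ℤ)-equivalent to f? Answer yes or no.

D₁ = -7, D₂ = -7
f is negative-definite; reduce −f:
−f: flip: (2,1,1)→(1,-1,2)
−f: translate: b→1 (≡-1 mod 2), so (1,-1,2)→(1,1,2)
−f: reduced (well bottom): (1,1,2) with a≤c, −a<b≤a
flip sign back: reduced form of f is (-1,-1,-2)
g is negative-definite; reduce −g:
−g: translate: b→37 (≡209 mod 172), so (86,209,127)→(86,37,4)
−g: flip: (86,37,4)→(4,-37,86)
−g: translate: b→3 (≡-37 mod 8), so (4,-37,86)→(4,3,1)
−g: flip: (4,3,1)→(1,-3,4)
−g: translate: b→1 (≡-3 mod 2), so (1,-3,4)→(1,1,2)
−g: reduced (well bottom): (1,1,2) with a≤c, −a<b≤a
flip sign back: reduced form of g is (-1,-1,-2)
reduced forms (-1, -1, -2) vs (-1, -1, -2) ⇒ equivalent

yes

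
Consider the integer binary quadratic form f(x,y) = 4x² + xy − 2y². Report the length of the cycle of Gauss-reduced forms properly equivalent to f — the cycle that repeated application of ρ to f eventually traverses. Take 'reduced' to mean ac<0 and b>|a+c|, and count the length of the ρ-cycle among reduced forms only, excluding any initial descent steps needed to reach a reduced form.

D = 33, ⌊√D⌋ = 5
descent: ρ → (-2,3,3)  [lands on river]
river: ρ → (3,3,-2)
river: ρ → (-2,5,1)
river: ρ → (1,5,-2)
ρ-cycle length = 4 (tail of 1 descent step not counted)

4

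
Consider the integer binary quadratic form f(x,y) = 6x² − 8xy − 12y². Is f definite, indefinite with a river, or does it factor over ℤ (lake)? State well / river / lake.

D = b²−4ac = (-8)² − 4·6·(-12) = 352
D > 0 non-square ⇒ indefinite ⇒ periodic river

river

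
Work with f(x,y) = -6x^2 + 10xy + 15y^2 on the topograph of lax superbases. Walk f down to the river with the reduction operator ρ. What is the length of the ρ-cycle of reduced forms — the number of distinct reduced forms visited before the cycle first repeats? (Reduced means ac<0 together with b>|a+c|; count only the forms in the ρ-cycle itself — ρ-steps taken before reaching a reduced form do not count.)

D = 460, ⌊√D⌋ = 21
river: ρ → (15,20,-1)
river: ρ → (-1,20,15)
river: ρ → (15,10,-6)
river: ρ → (-6,14,11)
river: ρ → (11,8,-9)
river: ρ → (-9,10,10)
river: ρ → (10,10,-9)
river: ρ → (-9,8,11)
river: ρ → (11,14,-6)
river: ρ → (-6,10,15)
ρ-cycle length = 10 (tail of 0 descent steps not counted)

10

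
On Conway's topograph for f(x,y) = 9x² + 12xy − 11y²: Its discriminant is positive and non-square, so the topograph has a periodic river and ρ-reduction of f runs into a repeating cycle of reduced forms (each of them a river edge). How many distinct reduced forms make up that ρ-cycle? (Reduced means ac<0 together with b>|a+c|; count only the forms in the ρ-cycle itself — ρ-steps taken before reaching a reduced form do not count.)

D = 540, ⌊√D⌋ = 23
river: ρ → (-11,10,10)
river: ρ → (10,10,-11)
river: ρ → (-11,12,9)
river: ρ → (9,6,-14)
river: ρ → (-14,22,1)
river: ρ → (1,22,-14)
river: ρ → (-14,6,9)
river: ρ → (9,12,-11)
ρ-cycle length = 8 (tail of 0 descent steps not counted)

8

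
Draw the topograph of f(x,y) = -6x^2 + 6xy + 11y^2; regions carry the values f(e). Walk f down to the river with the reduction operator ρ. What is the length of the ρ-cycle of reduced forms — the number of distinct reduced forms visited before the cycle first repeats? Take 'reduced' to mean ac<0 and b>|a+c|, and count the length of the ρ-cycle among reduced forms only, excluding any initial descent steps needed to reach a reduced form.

D = 300, ⌊√D⌋ = 17
river: ρ → (11,16,-1)
river: ρ → (-1,16,11)
river: ρ → (11,6,-6)
river: ρ → (-6,6,11)
ρ-cycle length = 4 (tail of 0 descent steps not counted)

4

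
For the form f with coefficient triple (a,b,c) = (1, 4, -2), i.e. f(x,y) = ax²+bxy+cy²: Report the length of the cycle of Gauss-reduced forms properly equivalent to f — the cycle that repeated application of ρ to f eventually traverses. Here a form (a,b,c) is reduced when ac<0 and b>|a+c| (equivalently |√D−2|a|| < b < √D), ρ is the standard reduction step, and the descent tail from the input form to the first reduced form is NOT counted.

D = 24, ⌊√D⌋ = 4
river: ρ → (-2,4,1)
river: ρ → (1,4,-2)
ρ-cycle length = 2 (tail of 0 descent steps not counted)

2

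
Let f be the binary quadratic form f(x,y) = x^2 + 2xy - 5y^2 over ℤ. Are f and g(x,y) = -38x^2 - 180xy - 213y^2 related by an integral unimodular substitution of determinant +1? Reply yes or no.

D₁ = 24, D₂ = 24
river cycle of f (length 2): (1, 4, -2), (-2, 4, 1)
river cycle of g (length 2): (1, 4, -2), (-2, 4, 1)
cycles coincide ⇒ equivalent

yes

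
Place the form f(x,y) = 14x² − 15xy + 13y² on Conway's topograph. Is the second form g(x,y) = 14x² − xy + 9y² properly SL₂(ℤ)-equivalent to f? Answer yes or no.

D₁ = -503, D₂ = -503
f: translate: b→13 (≡-15 mod 28), so (14,-15,13)→(14,13,12)
f: flip: (14,13,12)→(12,-13,14)
f: translate: b→11 (≡-13 mod 24), so (12,-13,14)→(12,11,13)
f: reduced (well bottom): (12,11,13) with a≤c, −a<b≤a
g: flip: (14,-1,9)→(9,1,14)
g: reduced (well bottom): (9,1,14) with a≤c, −a<b≤a
reduced forms (12, 11, 13) vs (9, 1, 14) ⇒ inequivalent

no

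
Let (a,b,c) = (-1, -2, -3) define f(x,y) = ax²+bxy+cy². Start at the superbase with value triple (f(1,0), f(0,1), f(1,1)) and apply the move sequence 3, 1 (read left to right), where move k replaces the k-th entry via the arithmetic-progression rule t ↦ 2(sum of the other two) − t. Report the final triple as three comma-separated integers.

start (-1,-3,-6) = (f(1,0),f(0,1),f(1,1))
replace slot 3: 2·((-1)+(-3)) − (-6) = -2 → (-1,-3,-2)
replace slot 1: 2·((-3)+(-2)) − (-1) = -9 → (-9,-3,-2)

-9,-3,-2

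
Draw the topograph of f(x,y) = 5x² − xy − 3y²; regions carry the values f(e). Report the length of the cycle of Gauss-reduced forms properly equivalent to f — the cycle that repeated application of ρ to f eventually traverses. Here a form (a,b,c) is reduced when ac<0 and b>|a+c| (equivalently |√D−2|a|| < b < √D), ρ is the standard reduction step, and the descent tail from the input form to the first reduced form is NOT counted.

D = 61, ⌊√D⌋ = 7
descent: ρ → (-3,7,1)  [lands on river]
river: ρ → (1,7,-3)
river: ρ → (-3,5,3)
river: ρ → (3,7,-1)
river: ρ → (-1,7,3)
river: ρ → (3,5,-3)
ρ-cycle length = 6 (tail of 1 descent step not counted)

6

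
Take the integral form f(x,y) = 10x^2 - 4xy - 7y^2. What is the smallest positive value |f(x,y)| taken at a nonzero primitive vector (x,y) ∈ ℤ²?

descent: ρ → (-7,4,10)  [lands on river]
river: ρ → (10,16,-1)
river: ρ → (-1,16,10)
river: ρ → (10,4,-7)
river: ρ → (-7,10,7)
river: ρ → (7,4,-10)
river: ρ → (-10,16,1)
river: ρ → (1,16,-10)
river: ρ → (-10,4,7)
river: ρ → (7,10,-7)
closes: descent 1, river 10
min |a| on river = 1

1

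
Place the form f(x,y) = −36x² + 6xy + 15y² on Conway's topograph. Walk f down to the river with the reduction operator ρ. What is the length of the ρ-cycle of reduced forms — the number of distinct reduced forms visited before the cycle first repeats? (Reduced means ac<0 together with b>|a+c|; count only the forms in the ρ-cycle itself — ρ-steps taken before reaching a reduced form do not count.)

D = 2196, ⌊√D⌋ = 46
descent: ρ → (15,24,-27)  [lands on river]
river: ρ → (-27,30,12)
river: ρ → (12,42,-9)
river: ρ → (-9,30,36)
river: ρ → (36,42,-3)
river: ρ → (-3,42,36)
river: ρ → (36,30,-9)
river: ρ → (-9,42,12)
river: ρ → (12,30,-27)
river: ρ → (-27,24,15)
river: ρ → (15,36,-15)
river: ρ → (-15,24,27)
river: ρ → (27,30,-12)
river: ρ → (-12,42,9)
river: ρ → (9,30,-36)
river: ρ → (-36,42,3)
river: ρ → (3,42,-36)
river: ρ → (-36,30,9)
river: ρ → (9,42,-12)
river: ρ → (-12,30,27)
river: ρ → (27,24,-15)
river: ρ → (-15,36,15)
ρ-cycle length = 22 (tail of 1 descent step not counted)

22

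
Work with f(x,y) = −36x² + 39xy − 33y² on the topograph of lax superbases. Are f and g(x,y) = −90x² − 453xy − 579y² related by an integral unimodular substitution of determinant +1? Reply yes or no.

D₁ = -3231, D₂ = -3231
f is negative-definite; reduce −f:
−f: translate: b→33 (≡-39 mod 72), so (36,-39,33)→(36,33,30)
−f: flip: (36,33,30)→(30,-33,36)
−f: translate: b→27 (≡-33 mod 60), so (30,-33,36)→(30,27,33)
−f: reduced (well bottom): (30,27,33) with a≤c, −a<b≤a
flip sign back: reduced form of f is (-30,-27,-33)
g is negative-definite; reduce −g:
−g: translate: b→-87 (≡453 mod 180), so (90,453,579)→(90,-87,30)
−g: flip: (90,-87,30)→(30,87,90)
−g: translate: b→27 (≡87 mod 60), so (30,87,90)→(30,27,33)
−g: reduced (well bottom): (30,27,33) with a≤c, −a<b≤a
flip sign back: reduced form of g is (-30,-27,-33)
reduced forms (-30, -27, -33) vs (-30, -27, -33) ⇒ equivalent

yes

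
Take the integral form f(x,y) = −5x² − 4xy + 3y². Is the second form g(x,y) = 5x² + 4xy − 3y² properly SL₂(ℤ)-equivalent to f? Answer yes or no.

D₁ = 76, D₂ = 76
river cycle of f (length 6): (3, 4, -5), (-5, 6, 2), (2, 6, -5), (-5, 4, 3), (3, 8, -1), (-1, 8, 3)
river cycle of g (length 6): (-3, 8, 1), (1, 8, -3), (-3, 4, 5), (5, 6, -2), (-2, 6, 5), (5, 4, -3)
cycles differ ⇒ inequivalent

no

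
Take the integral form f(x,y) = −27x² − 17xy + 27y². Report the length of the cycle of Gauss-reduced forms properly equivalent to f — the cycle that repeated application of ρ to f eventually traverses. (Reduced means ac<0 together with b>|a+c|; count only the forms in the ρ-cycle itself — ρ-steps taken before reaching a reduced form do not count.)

D = 3205, ⌊√D⌋ = 56
descent: ρ → (27,17,-27)  [lands on river]
river: ρ → (-27,37,17)
river: ρ → (17,31,-33)
river: ρ → (-33,35,15)
river: ρ → (15,55,-3)
river: ρ → (-3,53,33)
river: ρ → (33,13,-23)
river: ρ → (-23,33,23)
river: ρ → (23,13,-33)
river: ρ → (-33,53,3)
river: ρ → (3,55,-15)
river: ρ → (-15,35,33)
river: ρ → (33,31,-17)
river: ρ → (-17,37,27)
ρ-cycle length = 14 (tail of 1 descent step not counted)

14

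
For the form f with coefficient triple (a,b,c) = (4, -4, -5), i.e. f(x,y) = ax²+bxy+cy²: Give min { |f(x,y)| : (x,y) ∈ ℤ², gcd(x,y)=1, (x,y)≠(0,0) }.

descent: ρ → (-5,4,4)  [lands on river]
river: ρ → (4,4,-5)
river: ρ → (-5,6,3)
river: ρ → (3,6,-5)
closes: descent 1, river 4
min |a| on river = 3

3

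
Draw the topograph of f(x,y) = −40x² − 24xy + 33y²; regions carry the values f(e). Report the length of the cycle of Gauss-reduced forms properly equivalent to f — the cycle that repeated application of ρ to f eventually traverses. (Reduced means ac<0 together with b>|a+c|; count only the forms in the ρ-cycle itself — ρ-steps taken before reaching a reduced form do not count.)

D = 5856, ⌊√D⌋ = 76
descent: ρ → (33,24,-40)  [lands on river]
river: ρ → (-40,56,17)
river: ρ → (17,46,-55)
river: ρ → (-55,64,8)
river: ρ → (8,64,-55)
river: ρ → (-55,46,17)
river: ρ → (17,56,-40)
river: ρ → (-40,24,33)
river: ρ → (33,42,-31)
river: ρ → (-31,20,44)
river: ρ → (44,68,-7)
river: ρ → (-7,72,24)
river: ρ → (24,72,-7)
river: ρ → (-7,68,44)
river: ρ → (44,20,-31)
river: ρ → (-31,42,33)
ρ-cycle length = 16 (tail of 1 descent step not counted)

16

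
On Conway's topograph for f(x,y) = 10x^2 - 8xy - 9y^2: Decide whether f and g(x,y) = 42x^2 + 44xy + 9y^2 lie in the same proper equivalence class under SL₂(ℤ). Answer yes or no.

D₁ = 424, D₂ = 424
river cycle of f (length 18): (-9, 8, 10), (10, 12, -7), (-7, 16, 6), (6, 20, -1), (-1, 20, 6), (6, 16, -7), (-7, 12, 10), (10, 8, -9), (-9, 10, 9), (9, 8, -10), … (8 more)
river cycle of g (length 18): (9, 10, -9), (-9, 8, 10), (10, 12, -7), (-7, 16, 6), (6, 20, -1), (-1, 20, 6), (6, 16, -7), (-7, 12, 10), (10, 8, -9), (-9, 10, 9), … (8 more)
cycles coincide ⇒ equivalent

yes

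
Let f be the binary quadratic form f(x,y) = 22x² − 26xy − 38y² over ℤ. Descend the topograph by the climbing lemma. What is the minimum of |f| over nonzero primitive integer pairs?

descent: ρ → (-38,26,22)  [lands on river]
river: ρ → (22,62,-2)
river: ρ → (-2,62,22)
river: ρ → (22,26,-38)
river: ρ → (-38,50,10)
river: ρ → (10,50,-38)
closes: descent 1, river 6
min |a| on river = 2

2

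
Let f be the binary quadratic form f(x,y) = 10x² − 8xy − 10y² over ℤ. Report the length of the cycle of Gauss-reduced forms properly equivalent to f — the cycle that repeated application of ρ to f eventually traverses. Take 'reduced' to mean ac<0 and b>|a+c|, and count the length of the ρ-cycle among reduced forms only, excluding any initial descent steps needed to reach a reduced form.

D = 464, ⌊√D⌋ = 21
descent: ρ → (-10,8,10)  [lands on river]
river: ρ → (10,12,-8)
river: ρ → (-8,20,2)
river: ρ → (2,20,-8)
river: ρ → (-8,12,10)
river: ρ → (10,8,-10)
river: ρ → (-10,12,8)
river: ρ → (8,20,-2)
river: ρ → (-2,20,8)
river: ρ → (8,12,-10)
ρ-cycle length = 10 (tail of 1 descent step not counted)

10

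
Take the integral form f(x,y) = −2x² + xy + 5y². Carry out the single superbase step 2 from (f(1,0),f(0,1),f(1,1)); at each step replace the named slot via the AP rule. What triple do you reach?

start (-2,5,4) = (f(1,0),f(0,1),f(1,1))
replace slot 2: 2·((-2)+4) − 5 = -1 → (-2,-1,4)

-2,-1,4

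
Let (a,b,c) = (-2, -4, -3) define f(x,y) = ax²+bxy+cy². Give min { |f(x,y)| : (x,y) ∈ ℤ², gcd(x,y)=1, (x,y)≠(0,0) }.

translate: b→0 (≡4 mod 4), so (2,4,3)→(2,0,1)
flip: (2,0,1)→(1,0,2)
reduced (well bottom): (1,0,2) with a≤c, −a<b≤a
well minimum |f| = |-1| = 1 (negative-definite)

1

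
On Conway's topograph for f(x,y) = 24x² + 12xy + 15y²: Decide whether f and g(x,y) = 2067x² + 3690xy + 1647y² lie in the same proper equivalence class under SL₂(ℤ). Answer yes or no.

D₁ = -1296, D₂ = -1296
f: flip: (24,12,15)→(15,-12,24)
f: reduced (well bottom): (15,-12,24) with a≤c, −a<b≤a
g: translate: b→-444 (≡3690 mod 4134), so (2067,3690,1647)→(2067,-444,24)
g: flip: (2067,-444,24)→(24,444,2067)
g: translate: b→12 (≡444 mod 48), so (24,444,2067)→(24,12,15)
g: flip: (24,12,15)→(15,-12,24)
g: reduced (well bottom): (15,-12,24) with a≤c, −a<b≤a
reduced forms (15, -12, 24) vs (15, -12, 24) ⇒ equivalent

yes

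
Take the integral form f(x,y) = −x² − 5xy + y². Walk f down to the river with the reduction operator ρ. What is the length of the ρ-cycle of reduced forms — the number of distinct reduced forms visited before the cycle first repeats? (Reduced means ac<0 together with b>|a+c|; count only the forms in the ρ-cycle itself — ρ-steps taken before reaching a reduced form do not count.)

D = 29, ⌊√D⌋ = 5
descent: ρ → (1,5,-1)  [lands on river]
river: ρ → (-1,5,1)
ρ-cycle length = 2 (tail of 1 descent step not counted)

2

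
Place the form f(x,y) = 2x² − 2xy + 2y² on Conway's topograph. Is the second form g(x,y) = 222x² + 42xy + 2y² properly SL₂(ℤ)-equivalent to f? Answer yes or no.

D₁ = -12, D₂ = -12
f: translate: b→2 (≡-2 mod 4), so (2,-2,2)→(2,2,2)
f: reduced (well bottom): (2,2,2) with a≤c, −a<b≤a
g: flip: (222,42,2)→(2,-42,222)
g: translate: b→2 (≡-42 mod 4), so (2,-42,222)→(2,2,2)
g: reduced (well bottom): (2,2,2) with a≤c, −a<b≤a
reduced forms (2, 2, 2) vs (2, 2, 2) ⇒ equivalent

yes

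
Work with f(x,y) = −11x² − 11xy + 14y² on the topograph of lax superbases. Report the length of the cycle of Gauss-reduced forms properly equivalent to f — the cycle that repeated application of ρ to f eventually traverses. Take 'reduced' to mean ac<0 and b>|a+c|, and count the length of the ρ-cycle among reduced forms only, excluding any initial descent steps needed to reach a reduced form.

D = 737, ⌊√D⌋ = 27
descent: ρ → (14,11,-11)  [lands on river]
river: ρ → (-11,11,14)
river: ρ → (14,17,-8)
river: ρ → (-8,15,16)
river: ρ → (16,17,-7)
river: ρ → (-7,25,4)
river: ρ → (4,23,-13)
river: ρ → (-13,3,14)
river: ρ → (14,25,-2)
river: ρ → (-2,27,1)
river: ρ → (1,27,-2)
river: ρ → (-2,25,14)
river: ρ → (14,3,-13)
river: ρ → (-13,23,4)
river: ρ → (4,25,-7)
river: ρ → (-7,17,16)
river: ρ → (16,15,-8)
river: ρ → (-8,17,14)
ρ-cycle length = 18 (tail of 1 descent step not counted)

18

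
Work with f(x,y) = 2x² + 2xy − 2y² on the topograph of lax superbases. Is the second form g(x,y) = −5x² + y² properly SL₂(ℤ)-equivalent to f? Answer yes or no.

D₁ = 20, D₂ = 20
river cycle of f (length 2): (-2, 2, 2), (2, 2, -2)
river cycle of g (length 2): (1, 4, -1), (-1, 4, 1)
cycles differ ⇒ inequivalent

no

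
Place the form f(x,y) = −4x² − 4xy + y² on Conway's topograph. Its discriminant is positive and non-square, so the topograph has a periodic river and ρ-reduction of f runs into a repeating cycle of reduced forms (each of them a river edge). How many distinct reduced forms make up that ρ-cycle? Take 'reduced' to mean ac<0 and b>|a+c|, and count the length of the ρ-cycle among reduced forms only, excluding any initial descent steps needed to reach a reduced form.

D = 32, ⌊√D⌋ = 5
descent: ρ → (1,4,-4)  [lands on river]
river: ρ → (-4,4,1)
ρ-cycle length = 2 (tail of 1 descent step not counted)

2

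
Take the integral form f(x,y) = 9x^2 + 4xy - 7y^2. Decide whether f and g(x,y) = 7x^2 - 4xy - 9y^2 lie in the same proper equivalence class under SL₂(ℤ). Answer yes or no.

D₁ = 268, D₂ = 268
river cycle of f (length 10): (-7, 10, 6), (6, 14, -3), (-3, 16, 1), (1, 16, -3), (-3, 14, 6), (6, 10, -7), (-7, 4, 9), (9, 14, -2), (-2, 14, 9), (9, 4, -7)
river cycle of g (length 10): (-9, 4, 7), (7, 10, -6), (-6, 14, 3), (3, 16, -1), (-1, 16, 3), (3, 14, -6), (-6, 10, 7), (7, 4, -9), (-9, 14, 2), (2, 14, -9)
cycles differ ⇒ inequivalent

no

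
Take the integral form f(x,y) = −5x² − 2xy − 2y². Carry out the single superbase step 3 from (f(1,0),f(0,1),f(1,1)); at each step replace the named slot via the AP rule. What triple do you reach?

start (-5,-2,-9) = (f(1,0),f(0,1),f(1,1))
replace slot 3: 2·((-5)+(-2)) − (-9) = -5 → (-5,-2,-5)

-5,-2,-5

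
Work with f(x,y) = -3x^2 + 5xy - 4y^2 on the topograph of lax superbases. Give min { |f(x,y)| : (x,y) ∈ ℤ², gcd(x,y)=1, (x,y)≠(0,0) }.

translate: b→1 (≡-5 mod 6), so (3,-5,4)→(3,1,2)
flip: (3,1,2)→(2,-1,3)
reduced (well bottom): (2,-1,3) with a≤c, −a<b≤a
well minimum |f| = |-2| = 2 (negative-definite)

2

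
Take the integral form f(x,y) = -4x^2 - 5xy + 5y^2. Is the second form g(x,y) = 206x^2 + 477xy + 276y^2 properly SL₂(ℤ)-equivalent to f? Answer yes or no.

D₁ = 105, D₂ = 105
river cycle of f (length 6): (5, 5, -4), (-4, 3, 6), (6, 9, -1), (-1, 9, 6), (6, 3, -4), (-4, 5, 5)
river cycle of g (length 6): (5, 5, -4), (-4, 3, 6), (6, 9, -1), (-1, 9, 6), (6, 3, -4), (-4, 5, 5)
cycles coincide ⇒ equivalent

yes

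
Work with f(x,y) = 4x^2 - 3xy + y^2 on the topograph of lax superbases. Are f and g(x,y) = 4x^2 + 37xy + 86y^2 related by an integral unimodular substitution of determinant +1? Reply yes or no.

D₁ = -7, D₂ = -7
f: flip: (4,-3,1)→(1,3,4)
f: translate: b→1 (≡3 mod 2), so (1,3,4)→(1,1,2)
f: reduced (well bottom): (1,1,2) with a≤c, −a<b≤a
g: translate: b→-3 (≡37 mod 8), so (4,37,86)→(4,-3,1)
g: flip: (4,-3,1)→(1,3,4)
g: translate: b→1 (≡3 mod 2), so (1,3,4)→(1,1,2)
g: reduced (well bottom): (1,1,2) with a≤c, −a<b≤a
reduced forms (1, 1, 2) vs (1, 1, 2) ⇒ equivalent

yes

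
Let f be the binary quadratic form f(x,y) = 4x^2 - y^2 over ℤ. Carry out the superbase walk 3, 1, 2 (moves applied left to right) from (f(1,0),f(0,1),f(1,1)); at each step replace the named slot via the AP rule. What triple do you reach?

start (4,-1,3) = (f(1,0),f(0,1),f(1,1))
replace slot 3: 2·(4+(-1)) − 3 = 3 → (4,-1,3)
replace slot 1: 2·((-1)+3) − 4 = 0 → (0,-1,3)
replace slot 2: 2·(0+3) − (-1) = 7 → (0,7,3)

0,7,3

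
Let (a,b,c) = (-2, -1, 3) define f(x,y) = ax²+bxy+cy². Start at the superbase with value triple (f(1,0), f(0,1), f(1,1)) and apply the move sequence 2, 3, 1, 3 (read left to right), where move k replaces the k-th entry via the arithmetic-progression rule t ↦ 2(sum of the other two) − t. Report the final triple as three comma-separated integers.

start (-2,3,0) = (f(1,0),f(0,1),f(1,1))
replace slot 2: 2·((-2)+0) − 3 = -7 → (-2,-7,0)
replace slot 3: 2·((-2)+(-7)) − 0 = -18 → (-2,-7,-18)
replace slot 1: 2·((-7)+(-18)) − (-2) = -48 → (-48,-7,-18)
replace slot 3: 2·((-48)+(-7)) − (-18) = -92 → (-48,-7,-92)

-48,-7,-92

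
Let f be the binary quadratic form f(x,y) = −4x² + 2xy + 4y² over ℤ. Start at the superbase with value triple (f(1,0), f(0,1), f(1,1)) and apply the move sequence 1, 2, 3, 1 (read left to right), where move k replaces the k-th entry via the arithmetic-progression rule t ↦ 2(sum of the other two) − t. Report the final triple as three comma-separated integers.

start (-4,4,2) = (f(1,0),f(0,1),f(1,1))
replace slot 1: 2·(4+2) − (-4) = 16 → (16,4,2)
replace slot 2: 2·(16+2) − 4 = 32 → (16,32,2)
replace slot 3: 2·(16+32) − 2 = 94 → (16,32,94)
replace slot 1: 2·(32+94) − 16 = 236 → (236,32,94)

236,32,94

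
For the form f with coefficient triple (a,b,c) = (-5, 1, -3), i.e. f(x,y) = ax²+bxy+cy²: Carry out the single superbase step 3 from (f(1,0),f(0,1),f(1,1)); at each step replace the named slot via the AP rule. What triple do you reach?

start (-5,-3,-7) = (f(1,0),f(0,1),f(1,1))
replace slot 3: 2·((-5)+(-3)) − (-7) = -9 → (-5,-3,-9)

-5,-3,-9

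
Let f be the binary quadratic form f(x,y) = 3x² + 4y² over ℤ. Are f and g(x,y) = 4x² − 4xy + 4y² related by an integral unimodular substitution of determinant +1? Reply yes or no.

D₁ = -48, D₂ = -48
f: reduced (well bottom): (3,0,4) with a≤c, −a<b≤a
g: translate: b→4 (≡-4 mod 8), so (4,-4,4)→(4,4,4)
g: reduced (well bottom): (4,4,4) with a≤c, −a<b≤a
reduced forms (3, 0, 4) vs (4, 4, 4) ⇒ inequivalent

no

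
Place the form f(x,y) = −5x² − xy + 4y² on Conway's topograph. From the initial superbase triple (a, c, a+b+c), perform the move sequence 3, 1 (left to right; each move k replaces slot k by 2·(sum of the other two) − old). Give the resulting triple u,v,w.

start (-5,4,-2) = (f(1,0),f(0,1),f(1,1))
replace slot 3: 2·((-5)+4) − (-2) = 0 → (-5,4,0)
replace slot 1: 2·(4+0) − (-5) = 13 → (13,4,0)

13,4,0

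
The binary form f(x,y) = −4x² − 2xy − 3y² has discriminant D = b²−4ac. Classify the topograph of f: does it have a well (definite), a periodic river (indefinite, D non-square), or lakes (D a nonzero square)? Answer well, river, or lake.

D = b²−4ac = (-2)² − 4·(-4)·(-3) = -44
D < 0 ⇒ definite ⇒ every region one sign ⇒ single well

well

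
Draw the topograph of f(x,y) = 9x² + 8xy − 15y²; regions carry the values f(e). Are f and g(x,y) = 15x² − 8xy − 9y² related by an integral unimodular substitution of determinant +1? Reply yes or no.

D₁ = 604, D₂ = 604
river cycle of f (length 20): (-15, 22, 2), (2, 22, -15), (-15, 8, 9), (9, 10, -14), (-14, 18, 5), (5, 22, -6), (-6, 14, 17), (17, 20, -3), (-3, 22, 10), (10, 18, -7), … (10 more)
river cycle of g (length 20): (-9, 8, 15), (15, 22, -2), (-2, 22, 15), (15, 8, -9), (-9, 10, 14), (14, 18, -5), (-5, 22, 6), (6, 14, -17), (-17, 20, 3), (3, 22, -10), … (10 more)
cycles differ ⇒ inequivalent

no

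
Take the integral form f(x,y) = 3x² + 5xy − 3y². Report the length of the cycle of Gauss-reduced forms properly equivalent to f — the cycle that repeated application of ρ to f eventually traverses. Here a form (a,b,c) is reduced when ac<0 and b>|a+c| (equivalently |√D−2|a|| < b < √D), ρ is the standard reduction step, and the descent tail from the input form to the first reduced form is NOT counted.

D = 61, ⌊√D⌋ = 7
river: ρ → (-3,7,1)
river: ρ → (1,7,-3)
river: ρ → (-3,5,3)
river: ρ → (3,7,-1)
river: ρ → (-1,7,3)
river: ρ → (3,5,-3)
ρ-cycle length = 6 (tail of 0 descent steps not counted)

6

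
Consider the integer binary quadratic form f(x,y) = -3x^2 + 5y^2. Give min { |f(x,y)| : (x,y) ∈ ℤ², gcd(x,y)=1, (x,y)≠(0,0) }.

descent: ρ → (5,0,-3)
descent: ρ → (-3,6,2)  [lands on river]
river: ρ → (2,6,-3)
closes: descent 2, river 2
min |a| on river = 2

2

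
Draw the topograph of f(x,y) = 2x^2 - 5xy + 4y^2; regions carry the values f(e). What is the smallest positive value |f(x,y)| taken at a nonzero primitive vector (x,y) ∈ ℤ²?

translate: b→-1 (≡-5 mod 4), so (2,-5,4)→(2,-1,1)
flip: (2,-1,1)→(1,1,2)
reduced (well bottom): (1,1,2) with a≤c, −a<b≤a
well minimum = a = 1

1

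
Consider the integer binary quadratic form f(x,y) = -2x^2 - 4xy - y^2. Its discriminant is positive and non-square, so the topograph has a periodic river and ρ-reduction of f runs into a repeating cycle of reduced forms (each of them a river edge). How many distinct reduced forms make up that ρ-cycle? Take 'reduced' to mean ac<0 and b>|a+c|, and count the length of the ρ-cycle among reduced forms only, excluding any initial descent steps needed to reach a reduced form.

D = 8, ⌊√D⌋ = 2
descent: ρ → (-1,2,1)  [lands on river]
river: ρ → (1,2,-1)
ρ-cycle length = 2 (tail of 1 descent step not counted)

2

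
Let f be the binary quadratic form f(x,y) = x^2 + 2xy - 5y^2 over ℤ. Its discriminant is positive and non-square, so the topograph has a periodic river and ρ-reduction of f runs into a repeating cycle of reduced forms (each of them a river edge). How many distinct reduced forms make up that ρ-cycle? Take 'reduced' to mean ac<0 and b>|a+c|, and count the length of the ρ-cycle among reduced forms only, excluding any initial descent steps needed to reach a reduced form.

D = 24, ⌊√D⌋ = 4
descent: ρ → (-5,-2,1)
descent: ρ → (1,4,-2)  [lands on river]
river: ρ → (-2,4,1)
ρ-cycle length = 2 (tail of 2 descent steps not counted)

2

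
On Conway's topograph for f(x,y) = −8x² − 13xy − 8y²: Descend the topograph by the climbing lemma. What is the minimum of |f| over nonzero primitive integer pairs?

translate: b→-3 (≡13 mod 16), so (8,13,8)→(8,-3,3)
flip: (8,-3,3)→(3,3,8)
reduced (well bottom): (3,3,8) with a≤c, −a<b≤a
well minimum |f| = |-3| = 3 (negative-definite)

3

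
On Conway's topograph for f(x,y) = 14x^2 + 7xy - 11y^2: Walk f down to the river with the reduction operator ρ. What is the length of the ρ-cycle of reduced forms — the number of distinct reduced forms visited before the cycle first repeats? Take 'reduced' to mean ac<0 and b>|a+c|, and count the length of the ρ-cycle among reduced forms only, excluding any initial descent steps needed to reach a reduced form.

D = 665, ⌊√D⌋ = 25
river: ρ → (-11,15,10)
river: ρ → (10,25,-1)
river: ρ → (-1,25,10)
river: ρ → (10,15,-11)
river: ρ → (-11,7,14)
river: ρ → (14,21,-4)
river: ρ → (-4,19,19)
river: ρ → (19,19,-4)
river: ρ → (-4,21,14)
river: ρ → (14,7,-11)
ρ-cycle length = 10 (tail of 0 descent steps not counted)

10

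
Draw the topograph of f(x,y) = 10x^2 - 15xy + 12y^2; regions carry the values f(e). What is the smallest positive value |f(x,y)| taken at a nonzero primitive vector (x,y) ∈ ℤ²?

translate: b→5 (≡-15 mod 20), so (10,-15,12)→(10,5,7)
flip: (10,5,7)→(7,-5,10)
reduced (well bottom): (7,-5,10) with a≤c, −a<b≤a
well minimum = a = 7

7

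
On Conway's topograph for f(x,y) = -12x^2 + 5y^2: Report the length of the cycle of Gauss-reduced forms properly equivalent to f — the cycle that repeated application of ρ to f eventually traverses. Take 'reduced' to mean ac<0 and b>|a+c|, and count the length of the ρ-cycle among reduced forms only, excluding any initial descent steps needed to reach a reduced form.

D = 240, ⌊√D⌋ = 15
descent: ρ → (5,10,-7)  [lands on river]
river: ρ → (-7,4,8)
river: ρ → (8,12,-3)
river: ρ → (-3,12,8)
river: ρ → (8,4,-7)
river: ρ → (-7,10,5)
ρ-cycle length = 6 (tail of 1 descent step not counted)

6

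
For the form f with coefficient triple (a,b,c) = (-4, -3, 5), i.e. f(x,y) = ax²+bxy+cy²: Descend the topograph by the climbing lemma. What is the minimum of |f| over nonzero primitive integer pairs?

descent: ρ → (5,3,-4)  [lands on river]
river: ρ → (-4,5,4)
river: ρ → (4,3,-5)
river: ρ → (-5,7,2)
river: ρ → (2,9,-1)
river: ρ → (-1,9,2)
river: ρ → (2,7,-5)
river: ρ → (-5,3,4)
river: ρ → (4,5,-4)
river: ρ → (-4,3,5)
river: ρ → (5,7,-2)
river: ρ → (-2,9,1)
river: ρ → (1,9,-2)
river: ρ → (-2,7,5)
closes: descent 1, river 14
min |a| on river = 1

1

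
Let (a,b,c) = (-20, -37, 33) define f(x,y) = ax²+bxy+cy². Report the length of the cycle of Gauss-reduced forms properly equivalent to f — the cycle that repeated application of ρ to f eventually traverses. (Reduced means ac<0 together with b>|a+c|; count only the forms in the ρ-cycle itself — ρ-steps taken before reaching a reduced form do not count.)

D = 4009, ⌊√D⌋ = 63
descent: ρ → (33,37,-20)  [lands on river]
river: ρ → (-20,43,27)
river: ρ → (27,11,-36)
river: ρ → (-36,61,2)
river: ρ → (2,63,-5)
river: ρ → (-5,57,38)
river: ρ → (38,19,-24)
river: ρ → (-24,29,33)
ρ-cycle length = 8 (tail of 1 descent step not counted)

8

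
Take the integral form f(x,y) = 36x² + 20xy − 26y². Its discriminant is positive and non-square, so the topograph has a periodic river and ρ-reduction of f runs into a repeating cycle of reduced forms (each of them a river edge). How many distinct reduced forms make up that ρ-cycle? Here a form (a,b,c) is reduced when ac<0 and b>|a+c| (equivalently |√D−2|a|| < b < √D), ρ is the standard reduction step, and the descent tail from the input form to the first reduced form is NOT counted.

D = 4144, ⌊√D⌋ = 64
river: ρ → (-26,32,30)
river: ρ → (30,28,-28)
river: ρ → (-28,28,30)
river: ρ → (30,32,-26)
river: ρ → (-26,20,36)
river: ρ → (36,52,-10)
river: ρ → (-10,48,46)
river: ρ → (46,44,-12)
river: ρ → (-12,52,30)
river: ρ → (30,8,-34)
river: ρ → (-34,60,4)
river: ρ → (4,60,-34)
river: ρ → (-34,8,30)
river: ρ → (30,52,-12)
river: ρ → (-12,44,46)
river: ρ → (46,48,-10)
river: ρ → (-10,52,36)
river: ρ → (36,20,-26)
ρ-cycle length = 18 (tail of 0 descent steps not counted)

18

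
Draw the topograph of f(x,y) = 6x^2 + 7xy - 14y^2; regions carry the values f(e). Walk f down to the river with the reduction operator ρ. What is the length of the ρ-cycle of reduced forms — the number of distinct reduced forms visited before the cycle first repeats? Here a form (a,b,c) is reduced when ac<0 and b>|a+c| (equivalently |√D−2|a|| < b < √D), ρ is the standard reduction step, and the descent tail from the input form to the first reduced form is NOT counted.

D = 385, ⌊√D⌋ = 19
descent: ρ → (-14,-7,6)
descent: ρ → (6,19,-1)  [lands on river]
river: ρ → (-1,19,6)
river: ρ → (6,17,-4)
river: ρ → (-4,15,10)
river: ρ → (10,5,-9)
river: ρ → (-9,13,6)
river: ρ → (6,11,-11)
river: ρ → (-11,11,6)
river: ρ → (6,13,-9)
river: ρ → (-9,5,10)
river: ρ → (10,15,-4)
river: ρ → (-4,17,6)
ρ-cycle length = 12 (tail of 2 descent steps not counted)

12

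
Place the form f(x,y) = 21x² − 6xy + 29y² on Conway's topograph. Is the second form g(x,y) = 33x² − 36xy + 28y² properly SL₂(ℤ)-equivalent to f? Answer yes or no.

D₁ = -2400, D₂ = -2400
f: reduced (well bottom): (21,-6,29) with a≤c, −a<b≤a
g: translate: b→30 (≡-36 mod 66), so (33,-36,28)→(33,30,25)
g: flip: (33,30,25)→(25,-30,33)
g: translate: b→20 (≡-30 mod 50), so (25,-30,33)→(25,20,28)
g: reduced (well bottom): (25,20,28) with a≤c, −a<b≤a
reduced forms (21, -6, 29) vs (25, 20, 28) ⇒ inequivalent

no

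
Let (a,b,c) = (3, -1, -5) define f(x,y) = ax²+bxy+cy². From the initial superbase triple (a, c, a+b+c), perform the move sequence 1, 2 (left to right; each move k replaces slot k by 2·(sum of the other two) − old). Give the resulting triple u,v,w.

start (3,-5,-3) = (f(1,0),f(0,1),f(1,1))
replace slot 1: 2·((-5)+(-3)) − 3 = -19 → (-19,-5,-3)
replace slot 2: 2·((-19)+(-3)) − (-5) = -39 → (-19,-39,-3)

-19,-39,-3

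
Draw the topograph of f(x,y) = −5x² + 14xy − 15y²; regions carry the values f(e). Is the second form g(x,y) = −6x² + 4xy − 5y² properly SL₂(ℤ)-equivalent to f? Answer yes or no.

D₁ = -104, D₂ = -104
f is negative-definite; reduce −f:
−f: translate: b→-4 (≡-14 mod 10), so (5,-14,15)→(5,-4,6)
−f: reduced (well bottom): (5,-4,6) with a≤c, −a<b≤a
flip sign back: reduced form of f is (-5,4,-6)
g is negative-definite; reduce −g:
−g: flip: (6,-4,5)→(5,4,6)
−g: reduced (well bottom): (5,4,6) with a≤c, −a<b≤a
flip sign back: reduced form of g is (-5,-4,-6)
reduced forms (-5, 4, -6) vs (-5, -4, -6) ⇒ inequivalent

no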